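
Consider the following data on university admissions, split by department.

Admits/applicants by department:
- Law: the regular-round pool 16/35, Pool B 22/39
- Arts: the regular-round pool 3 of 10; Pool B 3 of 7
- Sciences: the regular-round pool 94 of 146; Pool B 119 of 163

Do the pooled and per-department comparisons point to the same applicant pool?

Yes

Law: the regular-round pool 16/35 = 45.7%, Pool B 22/39 = 56.4% → Pool B
Arts: the regular-round pool 3/10 = 30.0%, Pool B 3/7 = 42.9% → Pool B
Sciences: the regular-round pool 94/146 = 64.4%, Pool B 119/163 = 73.0% → Pool B
Overall: the regular-round pool 113/191 = 59.2%, Pool B 144/209 = 68.9% → Pool B
Pool B wins overall and in every department group — no reversal.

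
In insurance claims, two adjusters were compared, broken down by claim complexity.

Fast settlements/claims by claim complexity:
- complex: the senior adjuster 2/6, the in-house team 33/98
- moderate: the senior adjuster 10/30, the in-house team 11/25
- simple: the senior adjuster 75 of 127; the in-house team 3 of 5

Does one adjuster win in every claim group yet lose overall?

Complex: the senior adjuster 2/6 = 33.3%, the in-house team 33/98 = 33.7% → the in-house team
Moderate: the senior adjuster 10/30 = 33.3%, the in-house team 11/25 = 44.0% → the in-house team
Simple: the senior adjuster 75/127 = 59.1%, the in-house team 3/5 = 60.0% → the in-house team
Overall: the senior adjuster 87/163 = 53.4%, the in-house team 47/128 = 36.7% → the senior adjuster
The in-house team wins each claim group but the senior adjuster wins overall — the comparison reverses. The in-house team's claims skew toward complex, which has a lower base rate.

Yes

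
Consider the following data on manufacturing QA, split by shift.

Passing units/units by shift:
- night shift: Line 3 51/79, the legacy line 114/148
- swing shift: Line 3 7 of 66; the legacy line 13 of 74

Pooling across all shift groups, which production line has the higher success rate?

Night shift: Line 3 51/79 = 64.6%, the legacy line 114/148 = 77.0% → the legacy line
Swing shift: Line 3 7/66 = 10.6%, the legacy line 13/74 = 17.6% → the legacy line
Overall: Line 3 58/145 = 40.0%, the legacy line 127/222 = 57.2% → the legacy line

the legacy line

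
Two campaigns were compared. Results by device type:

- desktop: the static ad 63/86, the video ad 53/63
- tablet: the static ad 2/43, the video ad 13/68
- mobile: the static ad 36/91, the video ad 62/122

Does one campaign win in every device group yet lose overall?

Desktop: the static ad 63/86 = 73.3%, the video ad 53/63 = 84.1% → the video ad
Tablet: the static ad 2/43 = 4.7%, the video ad 13/68 = 19.1% → the video ad
Mobile: the static ad 36/91 = 39.6%, the video ad 62/122 = 50.8% → the video ad
Overall: the static ad 101/220 = 45.9%, the video ad 128/253 = 50.6% → the video ad
The video ad wins overall and in every device group — no reversal.

No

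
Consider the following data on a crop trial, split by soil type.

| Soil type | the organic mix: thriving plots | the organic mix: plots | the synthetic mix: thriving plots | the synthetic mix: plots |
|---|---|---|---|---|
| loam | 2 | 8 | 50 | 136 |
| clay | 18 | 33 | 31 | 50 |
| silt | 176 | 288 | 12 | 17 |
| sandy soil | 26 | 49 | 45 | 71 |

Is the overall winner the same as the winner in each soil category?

Loam: the organic mix 2/8 = 25.0%, the synthetic mix 50/136 = 36.8% → the synthetic mix
Clay: the organic mix 18/33 = 54.5%, the synthetic mix 31/50 = 62.0% → the synthetic mix
Silt: the organic mix 176/288 = 61.1%, the synthetic mix 12/17 = 70.6% → the synthetic mix
Sandy soil: the organic mix 26/49 = 53.1%, the synthetic mix 45/71 = 63.4% → the synthetic mix
Overall: the organic mix 222/378 = 58.7%, the synthetic mix 138/274 = 50.4% → the organic mix
The synthetic mix wins each soil group but the organic mix wins overall — the comparison reverses. The synthetic mix's plots skew toward loam, which has a lower base rate.

No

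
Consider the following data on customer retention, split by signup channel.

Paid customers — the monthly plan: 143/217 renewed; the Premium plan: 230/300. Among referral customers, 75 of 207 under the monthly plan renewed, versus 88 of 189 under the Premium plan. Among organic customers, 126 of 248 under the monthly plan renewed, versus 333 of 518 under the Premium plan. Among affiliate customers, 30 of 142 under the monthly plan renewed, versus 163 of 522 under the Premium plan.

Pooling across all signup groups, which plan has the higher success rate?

the Premium plan

Paid: the monthly plan 143/217 = 65.9%, the Premium plan 230/300 = 76.7% → the Premium plan
Referral: the monthly plan 75/207 = 36.2%, the Premium plan 88/189 = 46.6% → the Premium plan
Organic: the monthly plan 126/248 = 50.8%, the Premium plan 333/518 = 64.3% → the Premium plan
Affiliate: the monthly plan 30/142 = 21.1%, the Premium plan 163/522 = 31.2% → the Premium plan
Overall: the monthly plan 374/814 = 45.9%, the Premium plan 814/1529 = 53.2% → the Premium plan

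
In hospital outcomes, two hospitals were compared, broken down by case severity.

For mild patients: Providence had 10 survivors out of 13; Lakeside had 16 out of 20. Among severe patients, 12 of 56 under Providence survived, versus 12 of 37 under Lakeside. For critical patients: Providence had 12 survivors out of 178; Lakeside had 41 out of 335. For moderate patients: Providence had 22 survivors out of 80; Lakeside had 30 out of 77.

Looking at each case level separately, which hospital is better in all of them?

Lakeside

Mild: Providence 10/13 = 76.9%, Lakeside 16/20 = 80.0% → Lakeside
Severe: Providence 12/56 = 21.4%, Lakeside 12/37 = 32.4% → Lakeside
Critical: Providence 12/178 = 6.7%, Lakeside 41/335 = 12.2% → Lakeside
Moderate: Providence 22/80 = 27.5%, Lakeside 30/77 = 39.0% → Lakeside
Lakeside has the higher rate in all 4 groups.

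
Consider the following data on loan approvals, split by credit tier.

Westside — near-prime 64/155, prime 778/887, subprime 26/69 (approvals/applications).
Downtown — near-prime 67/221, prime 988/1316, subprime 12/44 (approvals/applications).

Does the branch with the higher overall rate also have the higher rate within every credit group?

Yes

Near-prime: Westside 64/155 = 41.3%, Downtown 67/221 = 30.3% → Westside
Prime: Westside 778/887 = 87.7%, Downtown 988/1316 = 75.1% → Westside
Subprime: Westside 26/69 = 37.7%, Downtown 12/44 = 27.3% → Westside
Overall: Westside 868/1111 = 78.1%, Downtown 1067/1581 = 67.5% → Westside
Westside wins overall and in every credit group — no reversal.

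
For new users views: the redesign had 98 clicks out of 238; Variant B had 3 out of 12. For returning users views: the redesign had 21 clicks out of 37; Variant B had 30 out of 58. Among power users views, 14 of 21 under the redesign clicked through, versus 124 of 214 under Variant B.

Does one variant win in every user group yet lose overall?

New users: the redesign 98/238 = 41.2%, Variant B 3/12 = 25.0% → the redesign
Returning users: the redesign 21/37 = 56.8%, Variant B 30/58 = 51.7% → the redesign
Power users: the redesign 14/21 = 66.7%, Variant B 124/214 = 57.9% → the redesign
Overall: the redesign 133/296 = 44.9%, Variant B 157/284 = 55.3% → Variant B
The redesign wins each user group but Variant B wins overall — the comparison reverses. The redesign's views skew toward new users, which has a lower base rate.

Yes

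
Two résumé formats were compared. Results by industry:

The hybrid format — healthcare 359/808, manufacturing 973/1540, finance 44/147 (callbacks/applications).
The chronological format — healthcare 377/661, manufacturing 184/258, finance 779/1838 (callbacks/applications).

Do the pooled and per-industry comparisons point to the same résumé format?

No

Healthcare: the hybrid format 359/808 = 44.4%, the chronological format 377/661 = 57.0% → the chronological format
Manufacturing: the hybrid format 973/1540 = 63.2%, the chronological format 184/258 = 71.3% → the chronological format
Finance: the hybrid format 44/147 = 29.9%, the chronological format 779/1838 = 42.4% → the chronological format
Overall: the hybrid format 1376/2495 = 55.2%, the chronological format 1340/2757 = 48.6% → the hybrid format
The chronological format wins each industry group but the hybrid format wins overall — the comparison reverses. The chronological format's applications skew toward finance, which has a lower base rate.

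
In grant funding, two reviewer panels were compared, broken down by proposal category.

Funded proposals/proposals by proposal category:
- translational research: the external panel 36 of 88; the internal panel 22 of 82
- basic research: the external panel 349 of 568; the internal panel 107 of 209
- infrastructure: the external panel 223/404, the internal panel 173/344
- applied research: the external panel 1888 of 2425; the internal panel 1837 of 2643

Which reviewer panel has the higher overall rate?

the external panel

Translational research: the external panel 36/88 = 40.9%, the internal panel 22/82 = 26.8% → the external panel
Basic research: the external panel 349/568 = 61.4%, the internal panel 107/209 = 51.2% → the external panel
Infrastructure: the external panel 223/404 = 55.2%, the internal panel 173/344 = 50.3% → the external panel
Applied research: the external panel 1888/2425 = 77.9%, the internal panel 1837/2643 = 69.5% → the external panel
Overall: the external panel 2496/3485 = 71.6%, the internal panel 2139/3278 = 65.3% → the external panel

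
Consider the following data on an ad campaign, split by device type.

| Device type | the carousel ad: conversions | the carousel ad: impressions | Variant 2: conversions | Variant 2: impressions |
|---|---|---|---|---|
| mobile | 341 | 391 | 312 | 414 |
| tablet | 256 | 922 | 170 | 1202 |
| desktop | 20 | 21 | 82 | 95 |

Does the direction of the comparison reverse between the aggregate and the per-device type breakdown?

No

Mobile: the carousel ad 341/391 = 87.2%, Variant 2 312/414 = 75.4% → the carousel ad
Tablet: the carousel ad 256/922 = 27.8%, Variant 2 170/1202 = 14.1% → the carousel ad
Desktop: the carousel ad 20/21 = 95.2%, Variant 2 82/95 = 86.3% → the carousel ad
Overall: the carousel ad 617/1334 = 46.3%, Variant 2 564/1711 = 33.0% → the carousel ad
The carousel ad wins overall and in every device group — no reversal.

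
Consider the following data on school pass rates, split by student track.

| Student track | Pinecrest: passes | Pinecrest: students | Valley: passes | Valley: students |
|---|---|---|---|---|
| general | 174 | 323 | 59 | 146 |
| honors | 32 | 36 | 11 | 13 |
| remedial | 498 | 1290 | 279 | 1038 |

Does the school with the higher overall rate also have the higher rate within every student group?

Yes

General: Pinecrest 174/323 = 53.9%, Valley 59/146 = 40.4% → Pinecrest
Honors: Pinecrest 32/36 = 88.9%, Valley 11/13 = 84.6% → Pinecrest
Remedial: Pinecrest 498/1290 = 38.6%, Valley 279/1038 = 26.9% → Pinecrest
Overall: Pinecrest 704/1649 = 42.7%, Valley 349/1197 = 29.2% → Pinecrest
Pinecrest wins overall and in every student group — no reversal.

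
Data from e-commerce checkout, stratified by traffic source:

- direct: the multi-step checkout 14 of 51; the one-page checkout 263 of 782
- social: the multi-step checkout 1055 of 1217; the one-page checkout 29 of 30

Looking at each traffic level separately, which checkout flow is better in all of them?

the one-page checkout

Direct: the multi-step checkout 14/51 = 27.5%, the one-page checkout 263/782 = 33.6% → the one-page checkout
Social: the multi-step checkout 1055/1217 = 86.7%, the one-page checkout 29/30 = 96.7% → the one-page checkout
The one-page checkout has the higher rate in both groups.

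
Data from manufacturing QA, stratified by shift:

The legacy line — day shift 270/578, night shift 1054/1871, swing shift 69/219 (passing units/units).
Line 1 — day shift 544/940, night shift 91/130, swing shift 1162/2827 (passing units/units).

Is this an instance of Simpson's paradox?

Yes

Day shift: the legacy line 270/578 = 46.7%, Line 1 544/940 = 57.9% → Line 1
Night shift: the legacy line 1054/1871 = 56.3%, Line 1 91/130 = 70.0% → Line 1
Swing shift: the legacy line 69/219 = 31.5%, Line 1 1162/2827 = 41.1% → Line 1
Overall: the legacy line 1393/2668 = 52.2%, Line 1 1797/3897 = 46.1% → the legacy line
Line 1 wins each shift group but the legacy line wins overall — the comparison reverses. Line 1's units skew toward swing shift, which has a lower base rate.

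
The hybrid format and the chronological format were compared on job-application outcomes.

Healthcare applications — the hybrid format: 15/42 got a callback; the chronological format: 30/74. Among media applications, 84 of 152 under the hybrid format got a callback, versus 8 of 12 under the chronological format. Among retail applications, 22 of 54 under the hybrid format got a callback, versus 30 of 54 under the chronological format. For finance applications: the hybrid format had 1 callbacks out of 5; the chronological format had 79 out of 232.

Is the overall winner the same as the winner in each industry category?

Healthcare: the hybrid format 15/42 = 35.7%, the chronological format 30/74 = 40.5% → the chronological format
Media: the hybrid format 84/152 = 55.3%, the chronological format 8/12 = 66.7% → the chronological format
Retail: the hybrid format 22/54 = 40.7%, the chronological format 30/54 = 55.6% → the chronological format
Finance: the hybrid format 1/5 = 20.0%, the chronological format 79/232 = 34.1% → the chronological format
Overall: the hybrid format 122/253 = 48.2%, the chronological format 147/372 = 39.5% → the hybrid format
The chronological format wins each industry group but the hybrid format wins overall — the comparison reverses. The chronological format's applications skew toward finance, which has a lower base rate.

No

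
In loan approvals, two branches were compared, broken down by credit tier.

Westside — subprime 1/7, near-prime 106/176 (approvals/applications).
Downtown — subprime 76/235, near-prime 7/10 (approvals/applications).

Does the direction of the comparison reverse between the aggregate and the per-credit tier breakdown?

Subprime: Westside 1/7 = 14.3%, Downtown 76/235 = 32.3% → Downtown
Near-prime: Westside 106/176 = 60.2%, Downtown 7/10 = 70.0% → Downtown
Overall: Westside 107/183 = 58.5%, Downtown 83/245 = 33.9% → Westside
Downtown wins each credit group but Westside wins overall — the comparison reverses. Downtown's applications skew toward subprime, which has a lower base rate.

Yes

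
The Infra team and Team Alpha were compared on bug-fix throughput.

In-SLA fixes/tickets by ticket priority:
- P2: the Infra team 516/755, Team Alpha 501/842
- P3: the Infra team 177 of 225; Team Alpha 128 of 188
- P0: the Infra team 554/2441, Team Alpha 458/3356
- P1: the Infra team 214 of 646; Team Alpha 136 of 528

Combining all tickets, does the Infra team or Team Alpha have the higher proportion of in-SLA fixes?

the Infra team

P2: the Infra team 516/755 = 68.3%, Team Alpha 501/842 = 59.5% → the Infra team
P3: the Infra team 177/225 = 78.7%, Team Alpha 128/188 = 68.1% → the Infra team
P0: the Infra team 554/2441 = 22.7%, Team Alpha 458/3356 = 13.6% → the Infra team
P1: the Infra team 214/646 = 33.1%, Team Alpha 136/528 = 25.8% → the Infra team
Overall: the Infra team 1461/4067 = 35.9%, Team Alpha 1223/4914 = 24.9% → the Infra team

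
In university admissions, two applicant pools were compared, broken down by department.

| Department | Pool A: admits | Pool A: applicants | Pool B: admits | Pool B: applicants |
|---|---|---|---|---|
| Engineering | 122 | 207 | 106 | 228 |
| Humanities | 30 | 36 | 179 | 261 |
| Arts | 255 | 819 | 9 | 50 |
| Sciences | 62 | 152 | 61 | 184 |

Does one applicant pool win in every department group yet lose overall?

Engineering: Pool A 122/207 = 58.9%, Pool B 106/228 = 46.5% → Pool A
Humanities: Pool A 30/36 = 83.3%, Pool B 179/261 = 68.6% → Pool A
Arts: Pool A 255/819 = 31.1%, Pool B 9/50 = 18.0% → Pool A
Sciences: Pool A 62/152 = 40.8%, Pool B 61/184 = 33.2% → Pool A
Overall: Pool A 469/1214 = 38.6%, Pool B 355/723 = 49.1% → Pool B
Pool A wins each department group but Pool B wins overall — the comparison reverses. Pool A's applicants skew toward Arts, which has a lower base rate.

Yes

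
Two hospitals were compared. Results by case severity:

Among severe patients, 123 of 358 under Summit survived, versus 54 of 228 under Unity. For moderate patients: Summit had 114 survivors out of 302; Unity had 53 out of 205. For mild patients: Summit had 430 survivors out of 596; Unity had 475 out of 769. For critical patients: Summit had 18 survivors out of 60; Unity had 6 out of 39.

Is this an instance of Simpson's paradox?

Severe: Summit 123/358 = 34.4%, Unity 54/228 = 23.7% → Summit
Moderate: Summit 114/302 = 37.7%, Unity 53/205 = 25.9% → Summit
Mild: Summit 430/596 = 72.1%, Unity 475/769 = 61.8% → Summit
Critical: Summit 18/60 = 30.0%, Unity 6/39 = 15.4% → Summit
Overall: Summit 685/1316 = 52.1%, Unity 588/1241 = 47.4% → Summit
Summit wins overall and in every case group — no reversal.

No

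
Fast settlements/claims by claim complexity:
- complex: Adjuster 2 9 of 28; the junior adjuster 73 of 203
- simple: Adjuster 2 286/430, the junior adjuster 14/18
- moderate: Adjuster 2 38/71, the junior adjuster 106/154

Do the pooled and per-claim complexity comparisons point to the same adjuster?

Complex: Adjuster 2 9/28 = 32.1%, the junior adjuster 73/203 = 36.0% → the junior adjuster
Simple: Adjuster 2 286/430 = 66.5%, the junior adjuster 14/18 = 77.8% → the junior adjuster
Moderate: Adjuster 2 38/71 = 53.5%, the junior adjuster 106/154 = 68.8% → the junior adjuster
Overall: Adjuster 2 333/529 = 62.9%, the junior adjuster 193/375 = 51.5% → Adjuster 2
The junior adjuster wins each claim group but Adjuster 2 wins overall — the comparison reverses. The junior adjuster's claims skew toward complex, which has a lower base rate.

No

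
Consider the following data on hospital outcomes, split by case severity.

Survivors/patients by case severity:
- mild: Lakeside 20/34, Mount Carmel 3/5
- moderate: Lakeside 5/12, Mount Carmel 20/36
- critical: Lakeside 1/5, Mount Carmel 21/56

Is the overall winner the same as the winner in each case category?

No

Mild: Lakeside 20/34 = 58.8%, Mount Carmel 3/5 = 60.0% → Mount Carmel
Moderate: Lakeside 5/12 = 41.7%, Mount Carmel 20/36 = 55.6% → Mount Carmel
Critical: Lakeside 1/5 = 20.0%, Mount Carmel 21/56 = 37.5% → Mount Carmel
Overall: Lakeside 26/51 = 51.0%, Mount Carmel 44/97 = 45.4% → Lakeside
Mount Carmel wins each case group but Lakeside wins overall — the comparison reverses. Mount Carmel's patients skew toward critical, which has a lower base rate.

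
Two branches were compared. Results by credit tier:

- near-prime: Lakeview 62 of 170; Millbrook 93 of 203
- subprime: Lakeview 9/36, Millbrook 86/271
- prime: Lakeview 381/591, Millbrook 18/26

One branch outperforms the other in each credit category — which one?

Near-prime: Lakeview 62/170 = 36.5%, Millbrook 93/203 = 45.8% → Millbrook
Subprime: Lakeview 9/36 = 25.0%, Millbrook 86/271 = 31.7% → Millbrook
Prime: Lakeview 381/591 = 64.5%, Millbrook 18/26 = 69.2% → Millbrook
Millbrook has the higher rate in all 3 groups.

Millbrook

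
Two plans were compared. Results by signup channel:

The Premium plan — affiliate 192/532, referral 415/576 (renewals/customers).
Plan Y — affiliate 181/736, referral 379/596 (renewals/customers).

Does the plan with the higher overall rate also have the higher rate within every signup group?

Affiliate: the Premium plan 192/532 = 36.1%, Plan Y 181/736 = 24.6% → the Premium plan
Referral: the Premium plan 415/576 = 72.0%, Plan Y 379/596 = 63.6% → the Premium plan
Overall: the Premium plan 607/1108 = 54.8%, Plan Y 560/1332 = 42.0% → the Premium plan
The Premium plan wins overall and in every signup group — no reversal.

Yes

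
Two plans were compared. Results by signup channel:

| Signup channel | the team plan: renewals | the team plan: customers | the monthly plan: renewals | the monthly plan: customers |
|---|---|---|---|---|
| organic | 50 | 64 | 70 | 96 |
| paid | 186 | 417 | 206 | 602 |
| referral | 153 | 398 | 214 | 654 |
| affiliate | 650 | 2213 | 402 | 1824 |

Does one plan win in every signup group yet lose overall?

No

Organic: the team plan 50/64 = 78.1%, the monthly plan 70/96 = 72.9% → the team plan
Paid: the team plan 186/417 = 44.6%, the monthly plan 206/602 = 34.2% → the team plan
Referral: the team plan 153/398 = 38.4%, the monthly plan 214/654 = 32.7% → the team plan
Affiliate: the team plan 650/2213 = 29.4%, the monthly plan 402/1824 = 22.0% → the team plan
Overall: the team plan 1039/3092 = 33.6%, the monthly plan 892/3176 = 28.1% → the team plan
The team plan wins overall and in every signup group — no reversal.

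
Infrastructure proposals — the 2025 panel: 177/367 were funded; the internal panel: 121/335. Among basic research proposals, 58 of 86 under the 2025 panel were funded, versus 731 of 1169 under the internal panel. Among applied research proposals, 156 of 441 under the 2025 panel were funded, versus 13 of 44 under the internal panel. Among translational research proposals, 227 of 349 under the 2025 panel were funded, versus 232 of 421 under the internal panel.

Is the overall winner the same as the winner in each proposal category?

No

Infrastructure: the 2025 panel 177/367 = 48.2%, the internal panel 121/335 = 36.1% → the 2025 panel
Basic research: the 2025 panel 58/86 = 67.4%, the internal panel 731/1169 = 62.5% → the 2025 panel
Applied research: the 2025 panel 156/441 = 35.4%, the internal panel 13/44 = 29.5% → the 2025 panel
Translational research: the 2025 panel 227/349 = 65.0%, the internal panel 232/421 = 55.1% → the 2025 panel
Overall: the 2025 panel 618/1243 = 49.7%, the internal panel 1097/1969 = 55.7% → the internal panel
The 2025 panel wins each proposal group but the internal panel wins overall — the comparison reverses. The 2025 panel's proposals skew toward applied research, which has a lower base rate.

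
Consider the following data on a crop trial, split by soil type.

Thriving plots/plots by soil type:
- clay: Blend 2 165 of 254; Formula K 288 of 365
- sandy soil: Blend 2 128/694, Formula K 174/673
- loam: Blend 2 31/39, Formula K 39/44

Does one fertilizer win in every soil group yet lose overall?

No

Clay: Blend 2 165/254 = 65.0%, Formula K 288/365 = 78.9% → Formula K
Sandy soil: Blend 2 128/694 = 18.4%, Formula K 174/673 = 25.9% → Formula K
Loam: Blend 2 31/39 = 79.5%, Formula K 39/44 = 88.6% → Formula K
Overall: Blend 2 324/987 = 32.8%, Formula K 501/1082 = 46.3% → Formula K
Formula K wins overall and in every soil group — no reversal.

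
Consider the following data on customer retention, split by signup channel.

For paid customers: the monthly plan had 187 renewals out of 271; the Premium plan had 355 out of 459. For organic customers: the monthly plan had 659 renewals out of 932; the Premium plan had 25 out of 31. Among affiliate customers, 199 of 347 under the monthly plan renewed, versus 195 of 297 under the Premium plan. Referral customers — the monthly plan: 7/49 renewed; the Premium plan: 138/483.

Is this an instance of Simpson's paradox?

Paid: the monthly plan 187/271 = 69.0%, the Premium plan 355/459 = 77.3% → the Premium plan
Organic: the monthly plan 659/932 = 70.7%, the Premium plan 25/31 = 80.6% → the Premium plan
Affiliate: the monthly plan 199/347 = 57.3%, the Premium plan 195/297 = 65.7% → the Premium plan
Referral: the monthly plan 7/49 = 14.3%, the Premium plan 138/483 = 28.6% → the Premium plan
Overall: the monthly plan 1052/1599 = 65.8%, the Premium plan 713/1270 = 56.1% → the monthly plan
The Premium plan wins each signup group but the monthly plan wins overall — the comparison reverses. The Premium plan's customers skew toward referral, which has a lower base rate.

Yes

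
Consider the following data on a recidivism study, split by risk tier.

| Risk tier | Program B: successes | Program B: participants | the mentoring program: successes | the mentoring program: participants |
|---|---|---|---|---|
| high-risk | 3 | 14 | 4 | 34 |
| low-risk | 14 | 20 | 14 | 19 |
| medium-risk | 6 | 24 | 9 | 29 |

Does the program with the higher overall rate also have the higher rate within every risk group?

No

High-risk: Program B 3/14 = 21.4%, the mentoring program 4/34 = 11.8% → Program B
Low-risk: Program B 14/20 = 70.0%, the mentoring program 14/19 = 73.7% → the mentoring program
Medium-risk: Program B 6/24 = 25.0%, the mentoring program 9/29 = 31.0% → the mentoring program
Overall: Program B 23/58 = 39.7%, the mentoring program 27/82 = 32.9% → Program B
Neither sweeps: Program B wins 1 of 3 groups, the mentoring program wins 2. Program B wins overall but not every group — no Simpson reversal.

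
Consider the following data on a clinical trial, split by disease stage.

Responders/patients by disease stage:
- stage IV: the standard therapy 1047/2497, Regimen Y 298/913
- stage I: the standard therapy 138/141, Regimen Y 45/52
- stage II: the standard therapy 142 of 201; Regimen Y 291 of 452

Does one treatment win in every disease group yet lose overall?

No

Stage IV: the standard therapy 1047/2497 = 41.9%, Regimen Y 298/913 = 32.6% → the standard therapy
Stage I: the standard therapy 138/141 = 97.9%, Regimen Y 45/52 = 86.5% → the standard therapy
Stage II: the standard therapy 142/201 = 70.6%, Regimen Y 291/452 = 64.4% → the standard therapy
Overall: the standard therapy 1327/2839 = 46.7%, Regimen Y 634/1417 = 44.7% → the standard therapy
The standard therapy wins overall and in every disease group — no reversal.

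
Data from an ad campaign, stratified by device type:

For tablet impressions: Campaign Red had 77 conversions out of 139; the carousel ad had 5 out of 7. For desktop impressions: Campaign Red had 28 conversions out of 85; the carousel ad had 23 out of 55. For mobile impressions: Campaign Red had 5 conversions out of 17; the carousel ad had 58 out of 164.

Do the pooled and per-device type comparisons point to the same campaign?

Tablet: Campaign Red 77/139 = 55.4%, the carousel ad 5/7 = 71.4% → the carousel ad
Desktop: Campaign Red 28/85 = 32.9%, the carousel ad 23/55 = 41.8% → the carousel ad
Mobile: Campaign Red 5/17 = 29.4%, the carousel ad 58/164 = 35.4% → the carousel ad
Overall: Campaign Red 110/241 = 45.6%, the carousel ad 86/226 = 38.1% → Campaign Red
The carousel ad wins each device group but Campaign Red wins overall — the comparison reverses. The carousel ad's impressions skew toward mobile, which has a lower base rate.

No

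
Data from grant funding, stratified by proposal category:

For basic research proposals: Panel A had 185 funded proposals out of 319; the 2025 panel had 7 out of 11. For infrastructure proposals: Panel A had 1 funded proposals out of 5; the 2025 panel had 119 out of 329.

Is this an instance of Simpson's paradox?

Basic research: Panel A 185/319 = 58.0%, the 2025 panel 7/11 = 63.6% → the 2025 panel
Infrastructure: Panel A 1/5 = 20.0%, the 2025 panel 119/329 = 36.2% → the 2025 panel
Overall: Panel A 186/324 = 57.4%, the 2025 panel 126/340 = 37.1% → Panel A
The 2025 panel wins each proposal group but Panel A wins overall — the comparison reverses. The 2025 panel's proposals skew toward infrastructure, which has a lower base rate.

Yes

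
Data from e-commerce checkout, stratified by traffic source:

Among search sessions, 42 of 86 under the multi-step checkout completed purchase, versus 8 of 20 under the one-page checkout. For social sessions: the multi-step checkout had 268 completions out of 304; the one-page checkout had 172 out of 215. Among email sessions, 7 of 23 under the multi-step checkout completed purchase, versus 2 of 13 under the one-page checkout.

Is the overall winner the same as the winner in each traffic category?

Search: the multi-step checkout 42/86 = 48.8%, the one-page checkout 8/20 = 40.0% → the multi-step checkout
Social: the multi-step checkout 268/304 = 88.2%, the one-page checkout 172/215 = 80.0% → the multi-step checkout
Email: the multi-step checkout 7/23 = 30.4%, the one-page checkout 2/13 = 15.4% → the multi-step checkout
Overall: the multi-step checkout 317/413 = 76.8%, the one-page checkout 182/248 = 73.4% → the multi-step checkout
The multi-step checkout wins overall and in every traffic group — no reversal.

Yes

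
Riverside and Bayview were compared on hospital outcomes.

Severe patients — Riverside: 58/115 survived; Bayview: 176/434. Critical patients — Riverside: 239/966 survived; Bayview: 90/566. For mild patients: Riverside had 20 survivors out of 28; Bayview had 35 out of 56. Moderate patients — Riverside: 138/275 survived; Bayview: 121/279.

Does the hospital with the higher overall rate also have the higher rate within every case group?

Yes

Severe: Riverside 58/115 = 50.4%, Bayview 176/434 = 40.6% → Riverside
Critical: Riverside 239/966 = 24.7%, Bayview 90/566 = 15.9% → Riverside
Mild: Riverside 20/28 = 71.4%, Bayview 35/56 = 62.5% → Riverside
Moderate: Riverside 138/275 = 50.2%, Bayview 121/279 = 43.4% → Riverside
Overall: Riverside 455/1384 = 32.9%, Bayview 422/1335 = 31.6% → Riverside
Riverside wins overall and in every case group — no reversal.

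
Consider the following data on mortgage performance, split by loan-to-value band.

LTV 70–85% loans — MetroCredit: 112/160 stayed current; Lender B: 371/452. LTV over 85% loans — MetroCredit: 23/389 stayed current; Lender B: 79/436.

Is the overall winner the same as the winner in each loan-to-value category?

Yes

LTV 70–85%: MetroCredit 112/160 = 70.0%, Lender B 371/452 = 82.1% → Lender B
LTV over 85%: MetroCredit 23/389 = 5.9%, Lender B 79/436 = 18.1% → Lender B
Overall: MetroCredit 135/549 = 24.6%, Lender B 450/888 = 50.7% → Lender B
Lender B wins overall and in every loan-to-value group — no reversal.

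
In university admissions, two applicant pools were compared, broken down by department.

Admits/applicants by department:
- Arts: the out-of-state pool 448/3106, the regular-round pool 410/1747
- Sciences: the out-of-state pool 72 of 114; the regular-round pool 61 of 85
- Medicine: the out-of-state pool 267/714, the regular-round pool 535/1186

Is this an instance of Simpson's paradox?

No

Arts: the out-of-state pool 448/3106 = 14.4%, the regular-round pool 410/1747 = 23.5% → the regular-round pool
Sciences: the out-of-state pool 72/114 = 63.2%, the regular-round pool 61/85 = 71.8% → the regular-round pool
Medicine: the out-of-state pool 267/714 = 37.4%, the regular-round pool 535/1186 = 45.1% → the regular-round pool
Overall: the out-of-state pool 787/3934 = 20.0%, the regular-round pool 1006/3018 = 33.3% → the regular-round pool
The regular-round pool wins overall and in every department group — no reversal.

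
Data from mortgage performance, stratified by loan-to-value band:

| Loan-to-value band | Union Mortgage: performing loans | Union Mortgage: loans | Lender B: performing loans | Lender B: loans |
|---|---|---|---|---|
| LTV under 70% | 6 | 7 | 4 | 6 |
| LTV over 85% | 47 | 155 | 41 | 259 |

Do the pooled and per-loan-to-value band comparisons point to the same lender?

Yes

LTV under 70%: Union Mortgage 6/7 = 85.7%, Lender B 4/6 = 66.7% → Union Mortgage
LTV over 85%: Union Mortgage 47/155 = 30.3%, Lender B 41/259 = 15.8% → Union Mortgage
Overall: Union Mortgage 53/162 = 32.7%, Lender B 45/265 = 17.0% → Union Mortgage
Union Mortgage wins overall and in every loan-to-value group — no reversal.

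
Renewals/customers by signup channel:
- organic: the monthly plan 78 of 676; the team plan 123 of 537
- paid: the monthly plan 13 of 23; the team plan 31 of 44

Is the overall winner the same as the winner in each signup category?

Yes

Organic: the monthly plan 78/676 = 11.5%, the team plan 123/537 = 22.9% → the team plan
Paid: the monthly plan 13/23 = 56.5%, the team plan 31/44 = 70.5% → the team plan
Overall: the monthly plan 91/699 = 13.0%, the team plan 154/581 = 26.5% → the team plan
The team plan wins overall and in every signup group — no reversal.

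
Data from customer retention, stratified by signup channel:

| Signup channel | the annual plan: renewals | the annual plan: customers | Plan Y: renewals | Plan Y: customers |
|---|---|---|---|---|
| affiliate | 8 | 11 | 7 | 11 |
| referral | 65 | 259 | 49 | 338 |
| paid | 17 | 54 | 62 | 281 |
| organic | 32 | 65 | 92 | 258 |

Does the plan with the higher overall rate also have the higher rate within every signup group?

Yes

Affiliate: the annual plan 8/11 = 72.7%, Plan Y 7/11 = 63.6% → the annual plan
Referral: the annual plan 65/259 = 25.1%, Plan Y 49/338 = 14.5% → the annual plan
Paid: the annual plan 17/54 = 31.5%, Plan Y 62/281 = 22.1% → the annual plan
Organic: the annual plan 32/65 = 49.2%, Plan Y 92/258 = 35.7% → the annual plan
Overall: the annual plan 122/389 = 31.4%, Plan Y 210/888 = 23.6% → the annual plan
The annual plan wins overall and in every signup group — no reversal.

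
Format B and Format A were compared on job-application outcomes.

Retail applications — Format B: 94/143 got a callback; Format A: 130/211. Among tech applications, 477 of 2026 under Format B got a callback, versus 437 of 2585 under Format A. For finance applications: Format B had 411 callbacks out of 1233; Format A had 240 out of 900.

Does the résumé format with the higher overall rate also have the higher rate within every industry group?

Yes

Retail: Format B 94/143 = 65.7%, Format A 130/211 = 61.6% → Format B
Tech: Format B 477/2026 = 23.5%, Format A 437/2585 = 16.9% → Format B
Finance: Format B 411/1233 = 33.3%, Format A 240/900 = 26.7% → Format B
Overall: Format B 982/3402 = 28.9%, Format A 807/3696 = 21.8% → Format B
Format B wins overall and in every industry group — no reversal.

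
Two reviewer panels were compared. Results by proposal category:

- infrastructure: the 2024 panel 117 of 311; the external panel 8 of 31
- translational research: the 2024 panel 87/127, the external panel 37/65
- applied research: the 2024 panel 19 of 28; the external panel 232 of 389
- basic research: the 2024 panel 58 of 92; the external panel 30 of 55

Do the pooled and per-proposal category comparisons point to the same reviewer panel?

Infrastructure: the 2024 panel 117/311 = 37.6%, the external panel 8/31 = 25.8% → the 2024 panel
Translational research: the 2024 panel 87/127 = 68.5%, the external panel 37/65 = 56.9% → the 2024 panel
Applied research: the 2024 panel 19/28 = 67.9%, the external panel 232/389 = 59.6% → the 2024 panel
Basic research: the 2024 panel 58/92 = 63.0%, the external panel 30/55 = 54.5% → the 2024 panel
Overall: the 2024 panel 281/558 = 50.4%, the external panel 307/540 = 56.9% → the external panel
The 2024 panel wins each proposal group but the external panel wins overall — the comparison reverses. The 2024 panel's proposals skew toward infrastructure, which has a lower base rate.

No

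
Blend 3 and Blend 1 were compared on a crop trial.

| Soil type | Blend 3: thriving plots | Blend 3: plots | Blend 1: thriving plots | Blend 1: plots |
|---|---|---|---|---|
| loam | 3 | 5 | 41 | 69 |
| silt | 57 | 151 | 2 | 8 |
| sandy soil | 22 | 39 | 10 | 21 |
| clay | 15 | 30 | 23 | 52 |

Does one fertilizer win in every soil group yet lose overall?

Loam: Blend 3 3/5 = 60.0%, Blend 1 41/69 = 59.4% → Blend 3
Silt: Blend 3 57/151 = 37.7%, Blend 1 2/8 = 25.0% → Blend 3
Sandy soil: Blend 3 22/39 = 56.4%, Blend 1 10/21 = 47.6% → Blend 3
Clay: Blend 3 15/30 = 50.0%, Blend 1 23/52 = 44.2% → Blend 3
Overall: Blend 3 97/225 = 43.1%, Blend 1 76/150 = 50.7% → Blend 1
Blend 3 wins each soil group but Blend 1 wins overall — the comparison reverses. Blend 3's plots skew toward silt, which has a lower base rate.

Yes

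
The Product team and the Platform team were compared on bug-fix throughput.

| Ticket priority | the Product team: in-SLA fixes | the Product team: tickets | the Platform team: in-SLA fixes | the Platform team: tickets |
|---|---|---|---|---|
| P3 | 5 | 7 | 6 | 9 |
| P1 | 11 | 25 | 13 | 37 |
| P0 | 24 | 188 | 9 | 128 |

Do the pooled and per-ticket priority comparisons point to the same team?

Yes

P3: the Product team 5/7 = 71.4%, the Platform team 6/9 = 66.7% → the Product team
P1: the Product team 11/25 = 44.0%, the Platform team 13/37 = 35.1% → the Product team
P0: the Product team 24/188 = 12.8%, the Platform team 9/128 = 7.0% → the Product team
Overall: the Product team 40/220 = 18.2%, the Platform team 28/174 = 16.1% → the Product team
The Product team wins overall and in every ticket group — no reversal.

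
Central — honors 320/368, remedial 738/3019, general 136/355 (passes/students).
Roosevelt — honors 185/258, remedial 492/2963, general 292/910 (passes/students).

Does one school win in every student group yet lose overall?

No

Honors: Central 320/368 = 87.0%, Roosevelt 185/258 = 71.7% → Central
Remedial: Central 738/3019 = 24.4%, Roosevelt 492/2963 = 16.6% → Central
General: Central 136/355 = 38.3%, Roosevelt 292/910 = 32.1% → Central
Overall: Central 1194/3742 = 31.9%, Roosevelt 969/4131 = 23.5% → Central
Central wins overall and in every student group — no reversal.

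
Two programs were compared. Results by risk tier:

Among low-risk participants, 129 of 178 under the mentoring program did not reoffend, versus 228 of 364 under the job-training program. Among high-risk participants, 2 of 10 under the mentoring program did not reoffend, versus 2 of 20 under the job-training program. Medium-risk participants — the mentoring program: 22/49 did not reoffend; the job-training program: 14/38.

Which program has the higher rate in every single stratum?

Low-risk: the mentoring program 129/178 = 72.5%, the job-training program 228/364 = 62.6% → the mentoring program
High-risk: the mentoring program 2/10 = 20.0%, the job-training program 2/20 = 10.0% → the mentoring program
Medium-risk: the mentoring program 22/49 = 44.9%, the job-training program 14/38 = 36.8% → the mentoring program
The mentoring program has the higher rate in all 3 groups.

the mentoring program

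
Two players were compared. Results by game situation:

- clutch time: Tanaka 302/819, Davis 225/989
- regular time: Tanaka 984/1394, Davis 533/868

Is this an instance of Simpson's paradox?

Clutch time: Tanaka 302/819 = 36.9%, Davis 225/989 = 22.8% → Tanaka
Regular time: Tanaka 984/1394 = 70.6%, Davis 533/868 = 61.4% → Tanaka
Overall: Tanaka 1286/2213 = 58.1%, Davis 758/1857 = 40.8% → Tanaka
Tanaka wins overall and in every game group — no reversal.

No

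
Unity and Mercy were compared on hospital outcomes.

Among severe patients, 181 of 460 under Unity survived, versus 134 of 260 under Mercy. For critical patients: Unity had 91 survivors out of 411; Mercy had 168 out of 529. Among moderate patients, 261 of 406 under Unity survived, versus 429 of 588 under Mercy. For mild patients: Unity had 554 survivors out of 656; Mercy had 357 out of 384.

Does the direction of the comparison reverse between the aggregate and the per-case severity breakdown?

No

Severe: Unity 181/460 = 39.3%, Mercy 134/260 = 51.5% → Mercy
Critical: Unity 91/411 = 22.1%, Mercy 168/529 = 31.8% → Mercy
Moderate: Unity 261/406 = 64.3%, Mercy 429/588 = 73.0% → Mercy
Mild: Unity 554/656 = 84.5%, Mercy 357/384 = 93.0% → Mercy
Overall: Unity 1087/1933 = 56.2%, Mercy 1088/1761 = 61.8% → Mercy
Mercy wins overall and in every case group — no reversal.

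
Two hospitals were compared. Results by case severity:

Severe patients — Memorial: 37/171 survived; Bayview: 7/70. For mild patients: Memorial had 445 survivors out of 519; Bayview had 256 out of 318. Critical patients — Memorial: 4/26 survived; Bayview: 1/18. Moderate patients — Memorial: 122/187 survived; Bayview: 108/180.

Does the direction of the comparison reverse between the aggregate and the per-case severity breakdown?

Severe: Memorial 37/171 = 21.6%, Bayview 7/70 = 10.0% → Memorial
Mild: Memorial 445/519 = 85.7%, Bayview 256/318 = 80.5% → Memorial
Critical: Memorial 4/26 = 15.4%, Bayview 1/18 = 5.6% → Memorial
Moderate: Memorial 122/187 = 65.2%, Bayview 108/180 = 60.0% → Memorial
Overall: Memorial 608/903 = 67.3%, Bayview 372/586 = 63.5% → Memorial
Memorial wins overall and in every case group — no reversal.

No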